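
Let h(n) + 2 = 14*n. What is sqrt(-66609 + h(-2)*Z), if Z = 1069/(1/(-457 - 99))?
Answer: sqrt(17764311) ≈ 4214.8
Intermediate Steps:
h(n) = -2 + 14*n
Z = -594364 (Z = 1069/(1/(-556)) = 1069/(-1/556) = 1069*(-556) = -594364)
sqrt(-66609 + h(-2)*Z) = sqrt(-66609 + (-2 + 14*(-2))*(-594364)) = sqrt(-66609 + (-2 - 28)*(-594364)) = sqrt(-66609 - 30*(-594364)) = sqrt(-66609 + 17830920) = sqrt(17764311)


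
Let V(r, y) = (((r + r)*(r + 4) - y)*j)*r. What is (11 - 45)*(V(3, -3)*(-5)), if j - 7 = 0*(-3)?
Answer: 160650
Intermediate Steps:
j = 7 (j = 7 + 0*(-3) = 7 + 0 = 7)
V(r, y) = r*(-7*y + 14*r*(4 + r)) (V(r, y) = (((r + r)*(r + 4) - y)*7)*r = (((2*r)*(4 + r) - y)*7)*r = ((2*r*(4 + r) - y)*7)*r = ((-y + 2*r*(4 + r))*7)*r = (-7*y + 14*r*(4 + r))*r = r*(-7*y + 14*r*(4 + r)))
(11 - 45)*(V(3, -3)*(-5)) = (11 - 45)*((7*3*(-1*(-3) + 2*3² + 8*3))*(-5)) = -34*7*3*(3 + 2*9 + 24)*(-5) = -34*7*3*(3 + 18 + 24)*(-5) = -34*7*3*45*(-5) = -32130*(-5) = -34*(-4725) = 160650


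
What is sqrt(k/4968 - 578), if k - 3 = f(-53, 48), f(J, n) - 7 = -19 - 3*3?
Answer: I*sqrt(11007501)/138 ≈ 24.042*I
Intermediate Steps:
f(J, n) = -21 (f(J, n) = 7 + (-19 - 3*3) = 7 + (-19 - 1*9) = 7 + (-19 - 9) = 7 - 28 = -21)
k = -18 (k = 3 - 21 = -18)
sqrt(k/4968 - 578) = sqrt(-18/4968 - 578) = sqrt(-18*1/4968 - 578) = sqrt(-1/276 - 578) = sqrt(-159529/276) = I*sqrt(11007501)/138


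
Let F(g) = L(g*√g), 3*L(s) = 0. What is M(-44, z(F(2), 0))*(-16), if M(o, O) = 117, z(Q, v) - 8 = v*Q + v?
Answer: -1872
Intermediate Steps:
L(s) = 0 (L(s) = (⅓)*0 = 0)
F(g) = 0
z(Q, v) = 8 + v + Q*v (z(Q, v) = 8 + (v*Q + v) = 8 + (Q*v + v) = 8 + (v + Q*v) = 8 + v + Q*v)
M(-44, z(F(2), 0))*(-16) = 117*(-16) = -1872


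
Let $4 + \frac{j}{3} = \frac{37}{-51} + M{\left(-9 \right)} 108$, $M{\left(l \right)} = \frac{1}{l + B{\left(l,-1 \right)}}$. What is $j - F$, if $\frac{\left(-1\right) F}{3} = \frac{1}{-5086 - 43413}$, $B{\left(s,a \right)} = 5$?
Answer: $- \frac{78471433}{824483} \approx -95.177$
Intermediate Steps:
$M{\left(l \right)} = \frac{1}{5 + l}$ ($M{\left(l \right)} = \frac{1}{l + 5} = \frac{1}{5 + l}$)
$F = \frac{3}{48499}$ ($F = - \frac{3}{-5086 - 43413} = - \frac{3}{-48499} = \left(-3\right) \left(- \frac{1}{48499}\right) = \frac{3}{48499} \approx 6.1857 \cdot 10^{-5}$)
$j = - \frac{1618}{17}$ ($j = -12 + 3 \left(\frac{37}{-51} + \frac{1}{5 - 9} \cdot 108\right) = -12 + 3 \left(37 \left(- \frac{1}{51}\right) + \frac{1}{-4} \cdot 108\right) = -12 + 3 \left(- \frac{37}{51} - 27\right) = -12 + 3 \left(- \frac{1414}{51}\right) = -12 - \frac{1414}{17} = - \frac{1618}{17} \approx -95.177$)
$j - F = - \frac{1618}{17} - \frac{3}{48499} = - \frac{78471433}{824483}$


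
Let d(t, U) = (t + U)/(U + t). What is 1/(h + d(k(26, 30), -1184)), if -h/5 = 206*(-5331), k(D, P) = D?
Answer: 1/5490931 ≈ 1.8212e-7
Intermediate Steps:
d(t, U) = 1 (d(t, U) = (U + t)/(U + t) = 1)
h = 5490930 (h = -1030*(-5331) = -5*(-1098186) = 5490930)
1/(h + d(k(26, 30), -1184)) = 1/(5490930 + 1) = 1/5490931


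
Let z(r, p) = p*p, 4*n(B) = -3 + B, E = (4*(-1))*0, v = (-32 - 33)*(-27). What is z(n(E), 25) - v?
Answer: -1130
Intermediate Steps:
v = 1755 (v = -65*(-27) = 1755)
E = 0 (E = -4*0 = 0)
n(B) = -¾ + B/4 (n(B) = (-3 + B)/4 = -¾ + B/4)
z(r, p) = p²
z(n(E), 25) - v = 25² - 1*1755 = 625 - 1755 = -1130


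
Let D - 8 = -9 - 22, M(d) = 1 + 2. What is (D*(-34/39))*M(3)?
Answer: 782/13 ≈ 60.154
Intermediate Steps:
M(d) = 3
D = -23 (D = 8 + (-9 - 22) = 8 - 31 = -23)
(D*(-34/39))*M(3) = -(-782)/39*3 = -23*(-34/39)*3 = (782/39)*3 = 782/13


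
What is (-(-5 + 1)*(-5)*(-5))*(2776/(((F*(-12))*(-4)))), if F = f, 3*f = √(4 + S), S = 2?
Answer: 8675*√6/3 ≈ 7083.1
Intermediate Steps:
f = √6/3 (f = √(4 + 2)/3 = √6/3 ≈ 0.81650)
F = √6/3 ≈ 0.81650
(-(-5 + 1)*(-5)*(-5))*(2776/(((F*(-12))*(-4)))) = (-(-5 + 1)*(-5)*(-5))*(2776/((((√6/3)*(-12))*(-4)))) = (-(-4)*(-5)*(-5))*(2776/((-4*√6*(-4)))) = (-1*20*(-5))*(2776/((16*√6))) = (-20*(-5))*(2776*(√6/96)) = 100*(347*√6/12) = 8675*√6/3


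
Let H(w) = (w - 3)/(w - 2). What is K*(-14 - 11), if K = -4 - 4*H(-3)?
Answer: 220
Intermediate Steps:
H(w) = (-3 + w)/(-2 + w)
K = -44/5 (K = -4 - 4*(-3 - 3)/(-2 - 3) = -4 - 4*(-6)/(-5) = -4 - (-4)*(-6)/5 = -4 - 4*6/5 = -4 - 24/5 = -44/5 ≈ -8.8000)
K*(-14 - 11) = -44*(-14 - 11)/5 = -44/5*(-25) = 220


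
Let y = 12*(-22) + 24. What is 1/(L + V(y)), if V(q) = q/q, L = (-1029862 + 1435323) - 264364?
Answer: 1/141098 ≈ 7.0873e-6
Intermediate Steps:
L = 141097 (L = 405461 - 264364 = 141097)
y = -240 (y = -264 + 24 = -240)
V(q) = 1
1/(L + V(y)) = 1/(141097 + 1) = 1/141098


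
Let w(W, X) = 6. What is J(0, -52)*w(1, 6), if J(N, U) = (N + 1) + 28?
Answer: 174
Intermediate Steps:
J(N, U) = 29 + N (J(N, U) = (1 + N) + 28 = 29 + N)
J(0, -52)*w(1, 6) = (29 + 0)*6 = 29*6 = 174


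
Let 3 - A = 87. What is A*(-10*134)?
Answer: 112560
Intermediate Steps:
A = -84 (A = 3 - 1*87 = 3 - 87 = -84)
A*(-10*134) = -(-840)*134 = -84*(-1340) = 112560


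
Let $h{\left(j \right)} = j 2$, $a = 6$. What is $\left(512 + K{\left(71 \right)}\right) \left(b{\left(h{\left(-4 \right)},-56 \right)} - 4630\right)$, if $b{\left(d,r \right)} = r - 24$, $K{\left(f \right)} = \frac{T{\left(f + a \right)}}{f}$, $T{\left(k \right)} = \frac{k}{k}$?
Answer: $- \frac{171222630}{71} \approx -2.4116 \cdot 10^{6}$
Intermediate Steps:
$h{\left(j \right)} = 2 j$
$T{\left(k \right)} = 1$
$K{\left(f \right)} = \frac{1}{f}$ ($K{\left(f \right)} = 1 \frac{1}{f} = \frac{1}{f}$)
$b{\left(d,r \right)} = -24 + r$
$\left(512 + K{\left(71 \right)}\right) \left(b{\left(h{\left(-4 \right)},-56 \right)} - 4630\right) = \left(512 + \frac{1}{71}\right) \left(\left(-24 - 56\right) - 4630\right) = \left(512 + \frac{1}{71}\right) \left(-80 - 4630\right) = \frac{36353}{71} \left(-4710\right) = - \frac{171222630}{71}$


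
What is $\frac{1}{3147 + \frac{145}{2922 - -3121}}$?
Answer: $\frac{6043}{19017466} \approx 0.00031776$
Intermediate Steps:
$\frac{1}{3147 + \frac{145}{2922 - -3121}} = \frac{1}{3147 + \frac{145}{2922 + 3121}} = \frac{1}{3147 + \frac{145}{6043}} = \frac{1}{\frac{19017466}{6043}} = \frac{6043}{19017466}$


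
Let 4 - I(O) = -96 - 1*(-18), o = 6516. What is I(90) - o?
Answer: -6434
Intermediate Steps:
I(O) = 82 (I(O) = 4 - (-96 - 1*(-18)) = 4 - (-96 + 18) = 4 - 1*(-78) = 4 + 78 = 82)
I(90) - o = 82 - 1*6516 = 82 - 6516 = -6434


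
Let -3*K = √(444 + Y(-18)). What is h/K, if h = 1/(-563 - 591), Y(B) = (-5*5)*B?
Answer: √894/343892 ≈ 8.6945e-5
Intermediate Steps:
Y(B) = -25*B
K = -√894/3 (K = -√(444 - 25*(-18))/3 = -√(444 + 450)/3 = -√894/3 ≈ -9.9666)
h = -1/1154 (h = 1/(-1154) = -1/1154 ≈ -0.00086655)
h/K = -(-√894/298)/1154 = -(-1)*√894/343892 = √894/343892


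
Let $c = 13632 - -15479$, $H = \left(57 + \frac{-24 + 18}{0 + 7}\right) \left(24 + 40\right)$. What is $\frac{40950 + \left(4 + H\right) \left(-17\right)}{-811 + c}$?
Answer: $- \frac{14141}{19810} \approx -0.71383$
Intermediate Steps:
$H = \frac{25152}{7}$ ($H = \left(57 - \frac{6}{7}\right) 64 = \frac{393}{7} \cdot 64 = \frac{25152}{7} \approx 3593.1$)
$c = 29111$ ($c = 13632 + 15479 = 29111$)
$\frac{40950 + \left(4 + H\right) \left(-17\right)}{-811 + c} = \frac{40950 + \left(4 + \frac{25152}{7}\right) \left(-17\right)}{-811 + 29111} = \frac{40950 + \frac{25180}{7} \left(-17\right)}{28300} = \left(40950 - \frac{428060}{7}\right) \frac{1}{28300} = \left(- \frac{141410}{7}\right) \frac{1}{28300} = - \frac{14141}{19810}$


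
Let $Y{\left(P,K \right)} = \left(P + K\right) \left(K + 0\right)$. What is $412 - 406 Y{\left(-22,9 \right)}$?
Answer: $47914$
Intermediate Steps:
$Y{\left(P,K \right)} = K \left(K + P\right)$ ($Y{\left(P,K \right)} = \left(K + P\right) K = K \left(K + P\right)$)
$412 - 406 Y{\left(-22,9 \right)} = 412 - 406 \cdot 9 \left(9 - 22\right) = 412 - 406 \cdot 9 \left(-13\right) = 412 - -47502 = 412 + 47502 = 47914$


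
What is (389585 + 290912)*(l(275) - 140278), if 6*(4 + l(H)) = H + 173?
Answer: -286232009134/3 ≈ -9.5411e+10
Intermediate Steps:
l(H) = 149/6 + H/6 (l(H) = -4 + (H + 173)/6 = -4 + (173 + H)/6 = -4 + (173/6 + H/6) = 149/6 + H/6)
(389585 + 290912)*(l(275) - 140278) = (389585 + 290912)*((149/6 + (⅙)*275) - 140278) = 680497*((149/6 + 275/6) - 140278) = 680497*(212/3 - 140278) = 680497*(-420622/3) = -286232009134/3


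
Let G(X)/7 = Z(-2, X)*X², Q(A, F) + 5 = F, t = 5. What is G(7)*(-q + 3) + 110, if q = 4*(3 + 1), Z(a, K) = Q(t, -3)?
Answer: 35782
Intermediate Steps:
Q(A, F) = -5 + F
Z(a, K) = -8 (Z(a, K) = -5 - 3 = -8)
G(X) = -56*X² (G(X) = 7*(-8*X²) = -56*X²)
q = 16 (q = 4*4 = 16)
G(7)*(-q + 3) + 110 = (-56*7²)*(-1*16 + 3) + 110 = (-56*49)*(-16 + 3) + 110 = -2744*(-13) + 110 = 35672 + 110 = 35782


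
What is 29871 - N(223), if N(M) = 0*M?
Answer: 29871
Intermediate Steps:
N(M) = 0
29871 - N(223) = 29871 - 1*0 = 29871 + 0 = 29871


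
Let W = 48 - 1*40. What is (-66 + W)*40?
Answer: -2320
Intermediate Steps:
W = 8 (W = 48 - 40 = 8)
(-66 + W)*40 = (-66 + 8)*40 = -58*40 = -2320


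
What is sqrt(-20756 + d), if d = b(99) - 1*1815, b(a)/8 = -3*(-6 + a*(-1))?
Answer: I*sqrt(20051) ≈ 141.6*I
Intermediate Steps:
b(a) = 144 + 24*a (b(a) = 8*(-3*(-6 + a*(-1))) = 8*(-3*(-6 - a)) = 8*(18 + 3*a) = 144 + 24*a)
d = 705 (d = (144 + 24*99) - 1*1815 = (144 + 2376) - 1815 = 2520 - 1815 = 705)
sqrt(-20756 + d) = sqrt(-20756 + 705) = sqrt(-20051) = I*sqrt(20051)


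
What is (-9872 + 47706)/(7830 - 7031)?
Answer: 37834/799 ≈ 47.352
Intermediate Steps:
(-9872 + 47706)/(7830 - 7031) = 37834/799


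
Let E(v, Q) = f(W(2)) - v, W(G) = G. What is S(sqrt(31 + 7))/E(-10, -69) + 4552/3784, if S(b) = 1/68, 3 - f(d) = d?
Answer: 38735/32164 ≈ 1.2043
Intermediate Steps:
f(d) = 3 - d
E(v, Q) = 1 - v (E(v, Q) = (3 - 1*2) - v = (3 - 2) - v = 1 - v)
S(b) = 1/68
S(sqrt(31 + 7))/E(-10, -69) + 4552/3784 = 1/(68*(1 - 1*(-10))) + 4552/3784 = 1/(68*(1 + 10)) + 4552*(1/3784) = (1/68)/11 + 569/473 = (1/68)*(1/11) + 569/473 = 1/748 + 569/473 = 38735/32164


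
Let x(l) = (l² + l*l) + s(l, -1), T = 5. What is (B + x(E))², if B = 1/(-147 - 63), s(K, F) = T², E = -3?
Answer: 81522841/44100 ≈ 1848.6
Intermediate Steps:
s(K, F) = 25 (s(K, F) = 5² = 25)
x(l) = 25 + 2*l² (x(l) = (l² + l*l) + 25 = (l² + l²) + 25 = 2*l² + 25 = 25 + 2*l²)
B = -1/210 (B = 1/(-210) = -1/210 ≈ -0.0047619)
(B + x(E))² = (-1/210 + (25 + 2*(-3)²))² = (-1/210 + (25 + 2*9))² = (-1/210 + (25 + 18))² = (-1/210 + 43)² = (9029/210)² = 81522841/44100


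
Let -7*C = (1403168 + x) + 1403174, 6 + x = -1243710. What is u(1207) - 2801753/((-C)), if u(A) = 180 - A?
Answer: -1624429173/1562626 ≈ -1039.6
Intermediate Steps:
x = -1243716 (x = -6 - 1243710 = -1243716)
C = -1562626/7 (C = -((1403168 - 1243716) + 1403174)/7 = -(159452 + 1403174)/7 = -⅐*1562626 = -1562626/7 ≈ -2.2323e+5)
u(1207) - 2801753/((-C)) = (180 - 1*1207) - 2801753/((-1*(-1562626/7))) = (180 - 1207) - 2801753/1562626/7 = -1027 - 2801753*7/1562626 = -1027 - 1*19612271/1562626 = -1027 - 19612271/1562626 = -1624429173/1562626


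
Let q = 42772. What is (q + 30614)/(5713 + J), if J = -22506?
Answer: -73386/16793 ≈ -4.3700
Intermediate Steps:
(q + 30614)/(5713 + J) = (42772 + 30614)/(5713 - 22506) = 73386/(-16793) = 73386*(-1/16793) = -73386/16793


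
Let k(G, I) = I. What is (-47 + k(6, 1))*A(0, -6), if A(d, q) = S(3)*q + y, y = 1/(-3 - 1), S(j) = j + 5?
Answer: 4439/2 ≈ 2219.5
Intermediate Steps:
S(j) = 5 + j
y = -¼ (y = 1/(-4) = -¼ ≈ -0.25000)
A(d, q) = -¼ + 8*q (A(d, q) = (5 + 3)*q - ¼ = 8*q - ¼ = -¼ + 8*q)
(-47 + k(6, 1))*A(0, -6) = (-47 + 1)*(-¼ + 8*(-6)) = -46*(-¼ - 48) = -46*(-193/4) = 4439/2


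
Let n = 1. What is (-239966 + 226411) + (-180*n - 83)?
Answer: -13818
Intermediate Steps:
(-239966 + 226411) + (-180*n - 83) = (-239966 + 226411) + (-180*1 - 83) = -13555 + (-180 - 83) = -13555 - 263 = -13818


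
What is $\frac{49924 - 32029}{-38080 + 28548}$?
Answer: $- \frac{17895}{9532} \approx -1.8774$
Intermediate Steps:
$\frac{49924 - 32029}{-38080 + 28548} = \frac{17895}{-9532} = 17895 \left(- \frac{1}{9532}\right) = - \frac{17895}{9532}$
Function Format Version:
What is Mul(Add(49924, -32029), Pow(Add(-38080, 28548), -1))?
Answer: Rational(-17895, 9532) ≈ -1.8774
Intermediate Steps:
Mul(Add(49924, -32029), Pow(Add(-38080, 28548), -1)) = Mul(17895, Pow(-9532, -1)) = Mul(17895, Rational(-1, 9532)) = Rational(-17895, 9532)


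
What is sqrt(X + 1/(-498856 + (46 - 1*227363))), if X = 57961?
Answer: 2*sqrt(7641103335336149)/726173 ≈ 240.75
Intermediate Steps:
sqrt(X + 1/(-498856 + (46 - 1*227363))) = sqrt(57961 + 1/(-498856 + (46 - 1*227363))) = sqrt(57961 + 1/(-498856 + (46 - 227363))) = sqrt(57961 + 1/(-498856 - 227317)) = sqrt(57961 + 1/(-726173)) = sqrt(57961 - 1/726173) = sqrt(42089713252/726173) = 2*sqrt(7641103335336149)/726173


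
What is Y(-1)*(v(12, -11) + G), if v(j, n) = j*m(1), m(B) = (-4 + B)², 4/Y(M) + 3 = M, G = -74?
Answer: -34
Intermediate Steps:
Y(M) = 4/(-3 + M)
v(j, n) = 9*j (v(j, n) = j*(-4 + 1)² = j*(-3)² = j*9 = 9*j)
Y(-1)*(v(12, -11) + G) = (4/(-3 - 1))*(9*12 - 74) = (4/(-4))*(108 - 74) = (4*(-¼))*34 = -1*34 = -34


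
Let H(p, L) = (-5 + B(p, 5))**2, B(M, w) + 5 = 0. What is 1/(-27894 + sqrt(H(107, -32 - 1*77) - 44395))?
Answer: -9298/259373177 - I*sqrt(44295)/778119531 ≈ -3.5848e-5 - 2.7048e-7*I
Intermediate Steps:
B(M, w) = -5 (B(M, w) = -5 + 0 = -5)
H(p, L) = 100 (H(p, L) = (-5 - 5)**2 = (-10)**2 = 100)
1/(-27894 + sqrt(H(107, -32 - 1*77) - 44395)) = 1/(-27894 + sqrt(100 - 44395)) = 1/(-27894 + sqrt(-44295)) = 1/(-27894 + I*sqrt(44295))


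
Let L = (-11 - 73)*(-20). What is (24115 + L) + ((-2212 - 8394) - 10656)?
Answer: 4533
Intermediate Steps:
L = 1680 (L = -84*(-20) = 1680)
(24115 + L) + ((-2212 - 8394) - 10656) = (24115 + 1680) + ((-2212 - 8394) - 10656) = 25795 + (-10606 - 10656) = 25795 - 21262 = 4533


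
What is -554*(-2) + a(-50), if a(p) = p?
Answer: 1058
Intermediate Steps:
-554*(-2) + a(-50) = -554*(-2) - 50 = 1108 - 50 = 1058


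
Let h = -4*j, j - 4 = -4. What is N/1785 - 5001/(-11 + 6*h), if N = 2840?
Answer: 1791605/3927 ≈ 456.23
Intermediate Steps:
j = 0 (j = 4 - 4 = 0)
h = 0 (h = -4*0 = 0)
N/1785 - 5001/(-11 + 6*h) = 2840/1785 - 5001/(-11 + 6*0) = 2840*(1/1785) - 5001/(-11 + 0) = 568/357 - 5001/(-11) = 568/357 - 5001*(-1/11) = 568/357 + 5001/11 = 1791605/3927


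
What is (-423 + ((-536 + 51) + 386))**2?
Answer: 272484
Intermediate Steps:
(-423 + ((-536 + 51) + 386))**2 = (-423 + (-485 + 386))**2 = (-423 - 99)**2 = (-522)**2 = 272484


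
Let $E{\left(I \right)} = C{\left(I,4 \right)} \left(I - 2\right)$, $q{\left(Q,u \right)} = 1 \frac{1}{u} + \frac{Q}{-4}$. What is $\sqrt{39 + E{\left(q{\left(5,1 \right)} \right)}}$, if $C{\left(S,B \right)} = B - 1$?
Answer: $\frac{\sqrt{129}}{2} \approx 5.6789$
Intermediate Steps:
$q{\left(Q,u \right)} = \frac{1}{u} - \frac{Q}{4}$ ($q{\left(Q,u \right)} = \frac{1}{u} + Q \left(- \frac{1}{4}\right) = \frac{1}{u} - \frac{Q}{4}$)
$C{\left(S,B \right)} = -1 + B$
$E{\left(I \right)} = -6 + 3 I$ ($E{\left(I \right)} = \left(-1 + 4\right) \left(I - 2\right) = 3 \left(-2 + I\right) = -6 + 3 I$)
$\sqrt{39 + E{\left(q{\left(5,1 \right)} \right)}} = \sqrt{39 - \left(6 - 3 \left(1^{-1} - \frac{5}{4}\right)\right)} = \sqrt{39 - \left(6 - 3 \left(1 - \frac{5}{4}\right)\right)} = \sqrt{39 + \left(-6 + 3 \left(- \frac{1}{4}\right)\right)} = \sqrt{39 - \frac{27}{4}} = \sqrt{\frac{129}{4}} = \frac{\sqrt{129}}{2}$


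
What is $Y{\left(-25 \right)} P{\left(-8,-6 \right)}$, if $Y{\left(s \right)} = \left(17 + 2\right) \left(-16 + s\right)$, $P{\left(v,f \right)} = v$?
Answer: $6232$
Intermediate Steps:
$Y{\left(s \right)} = -304 + 19 s$ ($Y{\left(s \right)} = 19 \left(-16 + s\right) = -304 + 19 s$)
$Y{\left(-25 \right)} P{\left(-8,-6 \right)} = \left(-304 + 19 \left(-25\right)\right) \left(-8\right) = \left(-304 - 475\right) \left(-8\right) = \left(-779\right) \left(-8\right) = 6232$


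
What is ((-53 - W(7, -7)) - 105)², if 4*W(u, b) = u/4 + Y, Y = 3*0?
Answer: 6426225/256 ≈ 25102.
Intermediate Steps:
Y = 0
W(u, b) = u/16 (W(u, b) = (u/4 + 0)/4 = (u/4)/4 = u/16)
((-53 - W(7, -7)) - 105)² = ((-53 - 7/16) - 105)² = (-855/16 - 105)² = (-2535/16)² = 6426225/256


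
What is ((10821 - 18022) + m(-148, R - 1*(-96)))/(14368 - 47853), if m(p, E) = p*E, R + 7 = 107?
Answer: 36209/33485 ≈ 1.0814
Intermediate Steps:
R = 100 (R = -7 + 107 = 100)
m(p, E) = E*p
((10821 - 18022) + m(-148, R - 1*(-96)))/(14368 - 47853) = ((10821 - 18022) + (100 - 1*(-96))*(-148))/(14368 - 47853) = (-7201 + (100 + 96)*(-148))/(-33485) = (-7201 + 196*(-148))*(-1/33485) = (-7201 - 29008)*(-1/33485) = -36209*(-1/33485) = 36209/33485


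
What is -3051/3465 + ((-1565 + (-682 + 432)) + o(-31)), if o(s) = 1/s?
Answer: -21672919/11935 ≈ -1815.9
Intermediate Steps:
o(s) = 1/s
-3051/3465 + ((-1565 + (-682 + 432)) + o(-31)) = -3051/3465 + ((-1565 + (-682 + 432)) + 1/(-31)) = -3051*1/3465 + ((-1565 - 250) - 1/31) = -339/385 + (-1815 - 1/31) = -339/385 - 56266/31 = -21672919/11935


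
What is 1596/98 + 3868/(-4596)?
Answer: 124217/8043 ≈ 15.444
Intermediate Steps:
1596/98 + 3868/(-4596) = 1596*(1/98) + 3868*(-1/4596) = 114/7 - 967/1149 = 124217/8043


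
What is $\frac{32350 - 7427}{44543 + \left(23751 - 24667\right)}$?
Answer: $\frac{24923}{43627} \approx 0.57127$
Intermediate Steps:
$\frac{32350 - 7427}{44543 + \left(23751 - 24667\right)} = \frac{24923}{44543 - 916} = \frac{24923}{43627}$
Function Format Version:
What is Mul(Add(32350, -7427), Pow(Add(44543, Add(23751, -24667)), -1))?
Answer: Rational(24923, 43627) ≈ 0.57127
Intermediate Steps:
Mul(Add(32350, -7427), Pow(Add(44543, Add(23751, -24667)), -1)) = Mul(24923, Pow(Add(44543, -916), -1)) = Mul(24923, Pow(43627, -1)) = Mul(24923, Rational(1, 43627)) = Rational(24923, 43627)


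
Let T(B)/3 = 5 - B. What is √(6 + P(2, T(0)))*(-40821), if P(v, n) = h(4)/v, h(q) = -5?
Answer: -40821*√14/2 ≈ -76369.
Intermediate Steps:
T(B) = 15 - 3*B (T(B) = 3*(5 - B) = 15 - 3*B)
P(v, n) = -5/v
√(6 + P(2, T(0)))*(-40821) = √(6 - 5/2)*(-40821) = √(7/2)*(-40821) = (√14/2)*(-40821) = -40821*√14/2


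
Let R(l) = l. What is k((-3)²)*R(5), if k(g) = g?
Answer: 45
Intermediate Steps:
k((-3)²)*R(5) = (-3)²*5 = 9*5 = 45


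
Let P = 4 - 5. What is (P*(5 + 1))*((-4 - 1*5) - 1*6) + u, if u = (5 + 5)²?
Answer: 190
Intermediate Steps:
P = -1
u = 100 (u = 10² = 100)
(P*(5 + 1))*((-4 - 1*5) - 1*6) + u = (-(5 + 1))*((-4 - 1*5) - 1*6) + 100 = (-1*6)*((-4 - 5) - 6) + 100 = -6*(-9 - 6) + 100 = -6*(-15) + 100 = 90 + 100 = 190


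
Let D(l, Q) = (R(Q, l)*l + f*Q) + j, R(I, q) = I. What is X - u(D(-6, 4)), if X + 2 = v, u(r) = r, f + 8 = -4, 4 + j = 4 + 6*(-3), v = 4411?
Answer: 4499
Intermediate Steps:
j = -18 (j = -4 + (4 + 6*(-3)) = -4 + (4 - 18) = -4 - 14 = -18)
f = -12 (f = -8 - 4 = -12)
D(l, Q) = -18 - 12*Q + Q*l (D(l, Q) = (Q*l - 12*Q) - 18 = (-12*Q + Q*l) - 18 = -18 - 12*Q + Q*l)
X = 4409 (X = -2 + 4411 = 4409)
X - u(D(-6, 4)) = 4409 - (-18 - 12*4 + 4*(-6)) = 4409 - (-18 - 48 - 24) = 4409 - 1*(-90) = 4409 + 90 = 4499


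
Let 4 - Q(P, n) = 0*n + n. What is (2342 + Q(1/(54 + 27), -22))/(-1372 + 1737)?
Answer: 2368/365 ≈ 6.4877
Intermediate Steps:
Q(P, n) = 4 - n (Q(P, n) = 4 - (0*n + n) = 4 - (0 + n) = 4 - n)
(2342 + Q(1/(54 + 27), -22))/(-1372 + 1737) = (2342 + (4 - 1*(-22)))/(-1372 + 1737) = (2342 + (4 + 22))/365 = (2342 + 26)*(1/365) = 2368*(1/365) = 2368/365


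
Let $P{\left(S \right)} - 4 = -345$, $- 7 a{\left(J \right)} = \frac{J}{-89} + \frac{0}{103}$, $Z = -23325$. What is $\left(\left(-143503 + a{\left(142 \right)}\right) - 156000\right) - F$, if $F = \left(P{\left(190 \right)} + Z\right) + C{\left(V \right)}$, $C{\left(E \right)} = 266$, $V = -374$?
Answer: $- \frac{172012027}{623} \approx -2.761 \cdot 10^{5}$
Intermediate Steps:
$a{\left(J \right)} = \frac{J}{623}$ ($a{\left(J \right)} = - \frac{\frac{J}{-89} + \frac{0}{103}}{7} = - \frac{J \left(- \frac{1}{89}\right) + 0 \cdot \frac{1}{103}}{7} = - \frac{- \frac{J}{89} + 0}{7} = - \frac{\left(- \frac{1}{89}\right) J}{7} = \frac{J}{623}$)
$P{\left(S \right)} = -341$ ($P{\left(S \right)} = 4 - 345 = -341$)
$F = -23400$ ($F = \left(-341 - 23325\right) + 266 = -23666 + 266 = -23400$)
$\left(\left(-143503 + a{\left(142 \right)}\right) - 156000\right) - F = \left(\left(-143503 + \frac{1}{623} \cdot 142\right) - 156000\right) - -23400 = \left(\left(-143503 + \frac{142}{623}\right) - 156000\right) + 23400 = \left(- \frac{89402227}{623} - 156000\right) + 23400 = - \frac{186590227}{623} + 23400 = - \frac{172012027}{623}$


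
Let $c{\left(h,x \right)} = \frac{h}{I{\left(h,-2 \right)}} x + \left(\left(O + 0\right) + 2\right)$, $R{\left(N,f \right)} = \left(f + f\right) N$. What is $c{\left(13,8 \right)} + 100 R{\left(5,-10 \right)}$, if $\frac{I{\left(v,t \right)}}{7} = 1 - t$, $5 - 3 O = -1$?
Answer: $- \frac{209812}{21} \approx -9991.0$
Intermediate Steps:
$O = 2$ ($O = \frac{5}{3} - - \frac{1}{3} = \frac{5}{3} + \frac{1}{3} = 2$)
$I{\left(v,t \right)} = 7 - 7 t$ ($I{\left(v,t \right)} = 7 \left(1 - t\right) = 7 - 7 t$)
$R{\left(N,f \right)} = 2 N f$ ($R{\left(N,f \right)} = 2 f N = 2 N f$)
$c{\left(h,x \right)} = 4 + \frac{h x}{21}$ ($c{\left(h,x \right)} = \frac{h}{7 - -14} x + \left(\left(2 + 0\right) + 2\right) = \frac{h}{7 + 14} x + \left(2 + 2\right) = \frac{h}{21} x + 4 = \frac{h x}{21} + 4 = 4 + \frac{h x}{21}$)
$c{\left(13,8 \right)} + 100 R{\left(5,-10 \right)} = \left(4 + \frac{1}{21} \cdot 13 \cdot 8\right) + 100 \cdot 2 \cdot 5 \left(-10\right) = \left(4 + \frac{104}{21}\right) + 100 \left(-100\right) = \frac{188}{21} - 10000 = - \frac{209812}{21}$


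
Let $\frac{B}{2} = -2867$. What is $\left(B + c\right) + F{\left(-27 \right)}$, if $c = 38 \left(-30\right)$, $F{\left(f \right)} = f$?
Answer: $-6901$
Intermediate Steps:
$c = -1140$
$B = -5734$ ($B = 2 \left(-2867\right) = -5734$)
$\left(B + c\right) + F{\left(-27 \right)} = \left(-5734 - 1140\right) - 27 = -6874 - 27 = -6901$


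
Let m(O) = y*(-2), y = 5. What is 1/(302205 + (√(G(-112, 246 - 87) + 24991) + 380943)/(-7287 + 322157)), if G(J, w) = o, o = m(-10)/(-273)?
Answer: 4089767353074163215/1235953090908733892448112 - 157435*√1862556969/1235953090908733892448112 ≈ 3.3090e-6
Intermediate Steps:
m(O) = -10 (m(O) = 5*(-2) = -10)
o = 10/273 (o = -10/(-273) = -10*(-1/273) = 10/273 ≈ 0.036630)
G(J, w) = 10/273
1/(302205 + (√(G(-112, 246 - 87) + 24991) + 380943)/(-7287 + 322157)) = 1/(302205 + (√(10/273 + 24991) + 380943)/(-7287 + 322157)) = 1/(302205 + (√(6822553/273) + 380943)/314870) = 1/(302205 + (√1862556969/273 + 380943)*(1/314870)) = 1/(302205 + (380943 + √1862556969/273)*(1/314870)) = 1/(302205 + (380943/314870 + √1862556969/85959510)) = 1/(95155669293/314870 + √1862556969/85959510)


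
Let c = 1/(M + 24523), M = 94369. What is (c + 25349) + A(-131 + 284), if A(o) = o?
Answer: 3031983785/118892 ≈ 25502.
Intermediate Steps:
c = 1/118892 (c = 1/(94369 + 24523) = 1/118892 ≈ 8.4110e-6)
(c + 25349) + A(-131 + 284) = (1/118892 + 25349) + (-131 + 284) = 3013793309/118892 + 153 = 3031983785/118892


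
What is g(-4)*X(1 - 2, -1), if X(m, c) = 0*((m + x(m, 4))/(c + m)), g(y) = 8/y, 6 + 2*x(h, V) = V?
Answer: 0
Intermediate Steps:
x(h, V) = -3 + V/2
X(m, c) = 0 (X(m, c) = 0*((m + (-3 + (1/2)*4))/(c + m)) = 0*((m + (-3 + 2))/(c + m)) = 0*((m - 1)/(c + m)) = 0*((-1 + m)/(c + m)) = 0)
g(-4)*X(1 - 2, -1) = (8/(-4))*0 = (8*(-1/4))*0 = -2*0 = 0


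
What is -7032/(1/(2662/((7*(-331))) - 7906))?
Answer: 128832315648/2317 ≈ 5.5603e+7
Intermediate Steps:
-7032/(1/(2662/((7*(-331))) - 7906)) = -7032/(1/(2662/(-2317) - 7906)) = -7032/(1/(2662*(-1/2317) - 7906)) = -7032/(1/(-2662/2317 - 7906)) = -7032/(1/(-18320864/2317)) = -7032/(-2317/18320864) = -7032*(-18320864/2317) = 128832315648/2317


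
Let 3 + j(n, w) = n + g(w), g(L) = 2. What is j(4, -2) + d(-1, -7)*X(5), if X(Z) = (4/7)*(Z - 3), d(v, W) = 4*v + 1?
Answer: -3/7 ≈ -0.42857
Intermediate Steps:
d(v, W) = 1 + 4*v
j(n, w) = -1 + n (j(n, w) = -3 + (n + 2) = -3 + (2 + n) = -1 + n)
X(Z) = -12/7 + 4*Z/7 (X(Z) = (4*(⅐))*(-3 + Z) = 4*(-3 + Z)/7 = -12/7 + 4*Z/7)
j(4, -2) + d(-1, -7)*X(5) = (-1 + 4) + (1 + 4*(-1))*(-12/7 + (4/7)*5) = 3 + (1 - 4)*(-12/7 + 20/7) = 3 - 3*8/7 = 3 - 24/7 = -3/7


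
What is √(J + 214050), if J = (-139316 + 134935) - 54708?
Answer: √154961 ≈ 393.65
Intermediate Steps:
J = -59089 (J = -4381 - 54708 = -59089)
√(J + 214050) = √(-59089 + 214050) = √154961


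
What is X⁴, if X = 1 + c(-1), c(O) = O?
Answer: 0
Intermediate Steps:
X = 0 (X = 1 - 1 = 0)
X⁴ = 0⁴ = 0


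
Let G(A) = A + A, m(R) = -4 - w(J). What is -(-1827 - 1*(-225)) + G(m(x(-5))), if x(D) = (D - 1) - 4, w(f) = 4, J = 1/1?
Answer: 1586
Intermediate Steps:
J = 1 (J = 1*1 = 1)
x(D) = -5 + D (x(D) = (-1 + D) - 4 = -5 + D)
m(R) = -8 (m(R) = -4 - 1*4 = -4 - 4 = -8)
G(A) = 2*A
-(-1827 - 1*(-225)) + G(m(x(-5))) = -(-1827 - 1*(-225)) + 2*(-8) = -(-1827 + 225) - 16 = -1*(-1602) - 16 = 1602 - 16 = 1586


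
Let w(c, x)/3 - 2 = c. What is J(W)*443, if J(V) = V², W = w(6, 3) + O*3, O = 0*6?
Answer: 255168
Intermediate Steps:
w(c, x) = 6 + 3*c
O = 0
W = 24 (W = (6 + 3*6) + 0*3 = (6 + 18) + 0 = 24 + 0 = 24)
J(W)*443 = 24²*443 = 576*443 = 255168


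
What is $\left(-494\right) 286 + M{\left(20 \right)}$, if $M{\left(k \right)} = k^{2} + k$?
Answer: $-140864$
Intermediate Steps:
$M{\left(k \right)} = k + k^{2}$
$\left(-494\right) 286 + M{\left(20 \right)} = \left(-494\right) 286 + 20 \left(1 + 20\right) = -141284 + 20 \cdot 21 = -141284 + 420 = -140864$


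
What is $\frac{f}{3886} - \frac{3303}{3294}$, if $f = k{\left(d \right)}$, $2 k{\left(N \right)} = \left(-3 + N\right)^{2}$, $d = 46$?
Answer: $- \frac{1087795}{1422276} \approx -0.76483$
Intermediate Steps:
$k{\left(N \right)} = \frac{\left(-3 + N\right)^{2}}{2}$
$f = \frac{1849}{2}$ ($f = \frac{\left(-3 + 46\right)^{2}}{2} = \frac{43^{2}}{2} = \frac{1}{2} \cdot 1849 = \frac{1849}{2} \approx 924.5$)
$\frac{f}{3886} - \frac{3303}{3294} = \frac{1849}{2 \cdot 3886} - \frac{3303}{3294} = \frac{1849}{2} \cdot \frac{1}{3886} - \frac{367}{366} = \frac{1849}{7772} - \frac{367}{366} = - \frac{1087795}{1422276}$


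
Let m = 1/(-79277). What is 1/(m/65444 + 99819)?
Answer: 5188203988/517881333878171 ≈ 1.0018e-5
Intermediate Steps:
m = -1/79277 ≈ -1.2614e-5
1/(m/65444 + 99819) = 1/(-1/79277/65444 + 99819) = 1/(-1/79277*1/65444 + 99819) = 1/(-1/5188203988 + 99819) = 1/(517881333878171/5188203988) = 5188203988/517881333878171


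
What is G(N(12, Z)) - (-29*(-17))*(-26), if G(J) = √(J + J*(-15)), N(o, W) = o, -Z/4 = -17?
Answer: 12818 + 2*I*√42 ≈ 12818.0 + 12.961*I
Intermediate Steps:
Z = 68 (Z = -4*(-17) = 68)
G(J) = √14*√(-J) (G(J) = √(J - 15*J) = √(-14*J) = √14*√(-J))
G(N(12, Z)) - (-29*(-17))*(-26) = √14*√(-1*12) - (-29*(-17))*(-26) = √14*√(-12) - 493*(-26) = √14*(2*I*√3) - 1*(-12818) = 2*I*√42 + 12818 = 12818 + 2*I*√42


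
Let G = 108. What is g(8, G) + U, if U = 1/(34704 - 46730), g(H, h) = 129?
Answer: 1551353/12026 ≈ 129.00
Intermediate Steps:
U = -1/12026 (U = 1/(-12026) = -1/12026 ≈ -8.3153e-5)
g(8, G) + U = 129 - 1/12026 = 1551353/12026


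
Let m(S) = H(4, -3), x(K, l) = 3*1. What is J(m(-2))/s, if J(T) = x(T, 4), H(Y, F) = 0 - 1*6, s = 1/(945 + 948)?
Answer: 5679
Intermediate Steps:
s = 1/1893 ≈ 0.00052826
H(Y, F) = -6 (H(Y, F) = 0 - 6 = -6)
x(K, l) = 3
m(S) = -6
J(T) = 3
J(m(-2))/s = 3/(1/1893) = 3*1893 = 5679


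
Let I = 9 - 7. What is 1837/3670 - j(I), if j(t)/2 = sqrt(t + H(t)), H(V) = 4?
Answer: 1837/3670 - 2*sqrt(6) ≈ -4.3984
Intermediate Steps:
I = 2
j(t) = 2*sqrt(4 + t) (j(t) = 2*sqrt(t + 4) = 2*sqrt(4 + t))
1837/3670 - j(I) = 1837/3670 - 2*sqrt(4 + 2) = 1837*(1/3670) - 2*sqrt(6) = 1837/3670 - 2*sqrt(6)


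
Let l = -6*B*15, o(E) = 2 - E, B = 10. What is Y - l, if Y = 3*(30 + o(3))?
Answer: 987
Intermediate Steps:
l = -900 (l = -6*10*15 = -60*15 = -900)
Y = 87 (Y = 3*(30 + (2 - 1*3)) = 3*(30 + (2 - 3)) = 3*(30 - 1) = 3*29 = 87)
Y - l = 87 - 1*(-900) = 87 + 900 = 987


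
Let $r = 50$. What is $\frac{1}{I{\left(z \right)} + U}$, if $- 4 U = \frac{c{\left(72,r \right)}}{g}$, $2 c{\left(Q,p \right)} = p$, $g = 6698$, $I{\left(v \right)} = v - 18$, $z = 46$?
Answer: $\frac{26792}{750151} \approx 0.035715$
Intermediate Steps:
$I{\left(v \right)} = -18 + v$ ($I{\left(v \right)} = v - 18 = -18 + v$)
$c{\left(Q,p \right)} = \frac{p}{2}$
$U = - \frac{25}{26792}$ ($U = - \frac{\frac{1}{2} \cdot 50 \cdot \frac{1}{6698}}{4} = - \frac{25 \cdot \frac{1}{6698}}{4} = \left(- \frac{1}{4}\right) \frac{25}{6698} = - \frac{25}{26792} \approx -0.00093311$)
$\frac{1}{I{\left(z \right)} + U} = \frac{1}{\left(-18 + 46\right) - \frac{25}{26792}} = \frac{1}{28 - \frac{25}{26792}} = \frac{1}{\frac{750151}{26792}} = \frac{26792}{750151}$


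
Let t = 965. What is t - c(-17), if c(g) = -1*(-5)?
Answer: 960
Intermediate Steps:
c(g) = 5
t - c(-17) = 965 - 1*5 = 965 - 5 = 960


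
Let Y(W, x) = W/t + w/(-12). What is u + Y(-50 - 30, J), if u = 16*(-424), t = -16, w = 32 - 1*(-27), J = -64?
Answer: -81407/12 ≈ -6783.9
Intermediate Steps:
w = 59 (w = 32 + 27 = 59)
Y(W, x) = -59/12 - W/16 (Y(W, x) = W/(-16) + 59/(-12) = W*(-1/16) + 59*(-1/12) = -W/16 - 59/12 = -59/12 - W/16)
u = -6784
u + Y(-50 - 30, J) = -6784 + (-59/12 - (-50 - 30)/16) = -6784 + (-59/12 - 1/16*(-80)) = -6784 + (-59/12 + 5) = -6784 + 1/12 = -81407/12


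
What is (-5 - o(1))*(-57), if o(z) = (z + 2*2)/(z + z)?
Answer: 855/2 ≈ 427.50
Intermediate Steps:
o(z) = (4 + z)/(2*z) (o(z) = (z + 4)/((2*z)) = (4 + z)*(1/(2*z)) = (4 + z)/(2*z))
(-5 - o(1))*(-57) = (-5 - (4 + 1)/(2*1))*(-57) = (-5 - 5/2)*(-57) = -15/2*(-57) = 855/2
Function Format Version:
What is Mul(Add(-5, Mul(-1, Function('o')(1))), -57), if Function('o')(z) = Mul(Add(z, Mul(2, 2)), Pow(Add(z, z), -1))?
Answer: Rational(855, 2) ≈ 427.50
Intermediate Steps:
Function('o')(z) = Mul(Rational(1, 2), Pow(z, -1), Add(4, z)) (Function('o')(z) = Mul(Add(z, 4), Pow(Mul(2, z), -1)) = Mul(Add(4, z), Mul(Rational(1, 2), Pow(z, -1))) = Mul(Rational(1, 2), Pow(z, -1), Add(4, z)))
Mul(Add(-5, Mul(-1, Function('o')(1))), -57) = Mul(Add(-5, Mul(-1, Mul(Rational(1, 2), Pow(1, -1), Add(4, 1)))), -57) = Mul(Add(-5, Mul(-1, Mul(Rational(1, 2), 1, 5))), -57) = Mul(Add(-5, Mul(-1, Rational(5, 2))), -57) = Mul(Add(-5, Rational(-5, 2)), -57) = Mul(Rational(-15, 2), -57) = Rational(855, 2)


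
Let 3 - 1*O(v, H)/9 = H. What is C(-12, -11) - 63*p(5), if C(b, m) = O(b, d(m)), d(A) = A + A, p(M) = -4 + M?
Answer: 162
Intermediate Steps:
d(A) = 2*A
O(v, H) = 27 - 9*H
C(b, m) = 27 - 18*m
C(-12, -11) - 63*p(5) = (27 - 18*(-11)) - 63*(-4 + 5) = (27 + 198) - 63*1 = 225 - 63 = 162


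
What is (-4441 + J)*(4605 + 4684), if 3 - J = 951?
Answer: -50058421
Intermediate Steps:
J = -948 (J = 3 - 1*951 = 3 - 951 = -948)
(-4441 + J)*(4605 + 4684) = (-4441 - 948)*(4605 + 4684) = -5389*9289 = -50058421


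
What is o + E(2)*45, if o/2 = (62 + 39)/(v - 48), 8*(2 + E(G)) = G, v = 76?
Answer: -2003/28 ≈ -71.536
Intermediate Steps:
E(G) = -2 + G/8
o = 101/14 (o = 2*((62 + 39)/(76 - 48)) = 2*(101/28) = 101/14 ≈ 7.2143)
o + E(2)*45 = 101/14 + (-2 + (1/8)*2)*45 = 101/14 + (-2 + 1/4)*45 = 101/14 - 7/4*45 = 101/14 - 315/4 = -2003/28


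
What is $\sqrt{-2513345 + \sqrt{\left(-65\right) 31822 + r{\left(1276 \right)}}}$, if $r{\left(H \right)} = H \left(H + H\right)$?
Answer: $\sqrt{-2513345 + \sqrt{1187922}} \approx 1585.0 i$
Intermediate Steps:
$r{\left(H \right)} = 2 H^{2}$ ($r{\left(H \right)} = H 2 H = 2 H^{2}$)
$\sqrt{-2513345 + \sqrt{\left(-65\right) 31822 + r{\left(1276 \right)}}} = \sqrt{-2513345 + \sqrt{\left(-65\right) 31822 + 2 \cdot 1276^{2}}} = \sqrt{-2513345 + \sqrt{-2068430 + 2 \cdot 1628176}} = \sqrt{-2513345 + \sqrt{-2068430 + 3256352}} = \sqrt{-2513345 + \sqrt{1187922}}$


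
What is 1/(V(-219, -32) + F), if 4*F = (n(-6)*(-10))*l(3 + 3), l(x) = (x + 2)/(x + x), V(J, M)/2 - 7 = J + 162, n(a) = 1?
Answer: -3/305 ≈ -0.0098361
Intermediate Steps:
V(J, M) = 338 + 2*J (V(J, M) = 14 + 2*(J + 162) = 14 + 2*(162 + J) = 14 + (324 + 2*J) = 338 + 2*J)
l(x) = (2 + x)/(2*x) (l(x) = (2 + x)/((2*x)) = (2 + x)*(1/(2*x)) = (2 + x)/(2*x))
F = -5/3 (F = ((1*(-10))*((2 + (3 + 3))/(2*(3 + 3))))/4 = (-5*(2 + 6)/6)/4 = (-5*8/6)/4 = (-10*2/3)/4 = (1/4)*(-20/3) = -5/3 ≈ -1.6667)
1/(V(-219, -32) + F) = 1/((338 + 2*(-219)) - 5/3) = 1/((338 - 438) - 5/3) = 1/(-100 - 5/3) = 1/(-305/3) = -3/305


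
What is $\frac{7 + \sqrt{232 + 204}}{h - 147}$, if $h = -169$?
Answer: $- \frac{7}{316} - \frac{\sqrt{109}}{158} \approx -0.08823$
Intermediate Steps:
$\frac{7 + \sqrt{232 + 204}}{h - 147} = \frac{7 + \sqrt{232 + 204}}{-169 - 147} = \frac{7 + \sqrt{436}}{-316} = \left(7 + 2 \sqrt{109}\right) \left(- \frac{1}{316}\right) = - \frac{7}{316} - \frac{\sqrt{109}}{158}$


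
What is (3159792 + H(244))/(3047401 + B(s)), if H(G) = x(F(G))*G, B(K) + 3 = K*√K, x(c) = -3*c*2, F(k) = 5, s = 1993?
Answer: 3202278955952/3092906092249 - 2094292232*√1993/3092906092249 ≈ 1.0051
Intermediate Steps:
x(c) = -6*c
B(K) = -3 + K^(3/2) (B(K) = -3 + K*√K = -3 + K^(3/2))
H(G) = -30*G (H(G) = (-6*5)*G = -30*G)
(3159792 + H(244))/(3047401 + B(s)) = (3159792 - 30*244)/(3047401 + (-3 + 1993^(3/2))) = (3159792 - 7320)/(3047401 + (-3 + 1993*√1993)) = 3152472/(3047398 + 1993*√1993)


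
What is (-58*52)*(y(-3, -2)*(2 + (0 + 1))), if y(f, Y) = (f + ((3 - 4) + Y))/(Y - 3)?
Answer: -54288/5 ≈ -10858.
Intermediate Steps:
y(f, Y) = (-1 + Y + f)/(-3 + Y) (y(f, Y) = (f + (-1 + Y))/(-3 + Y) = (-1 + Y + f)/(-3 + Y))
(-58*52)*(y(-3, -2)*(2 + (0 + 1))) = (-58*52)*(((-1 - 2 - 3)/(-3 - 2))*(2 + (0 + 1))) = -3016*-6/(-5)*(2 + 1) = -3016*(-⅕*(-6))*3 = -18096*3/5 = -3016*18/5 = -54288/5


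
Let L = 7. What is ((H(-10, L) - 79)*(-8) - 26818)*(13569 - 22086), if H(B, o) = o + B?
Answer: 222821754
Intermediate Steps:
H(B, o) = B + o
((H(-10, L) - 79)*(-8) - 26818)*(13569 - 22086) = (((-10 + 7) - 79)*(-8) - 26818)*(13569 - 22086) = ((-3 - 79)*(-8) - 26818)*(-8517) = (-82*(-8) - 26818)*(-8517) = (656 - 26818)*(-8517) = -26162*(-8517) = 222821754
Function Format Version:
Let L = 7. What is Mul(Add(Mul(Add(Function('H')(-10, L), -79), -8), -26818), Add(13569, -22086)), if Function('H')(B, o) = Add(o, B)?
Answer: 222821754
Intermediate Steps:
Function('H')(B, o) = Add(B, o)
Mul(Add(Mul(Add(Function('H')(-10, L), -79), -8), -26818), Add(13569, -22086)) = Mul(Add(Mul(Add(Add(-10, 7), -79), -8), -26818), Add(13569, -22086)) = Mul(Add(Mul(Add(-3, -79), -8), -26818), -8517) = Mul(Add(Mul(-82, -8), -26818), -8517) = Mul(Add(656, -26818), -8517) = Mul(-26162, -8517) = 222821754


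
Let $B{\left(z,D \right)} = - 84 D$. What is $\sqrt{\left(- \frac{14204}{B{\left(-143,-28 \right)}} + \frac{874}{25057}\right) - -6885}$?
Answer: $\frac{\sqrt{7618715719177215}}{1052394} \approx 82.94$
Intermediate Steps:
$\sqrt{\left(- \frac{14204}{B{\left(-143,-28 \right)}} + \frac{874}{25057}\right) - -6885} = \sqrt{\left(- \frac{14204}{\left(-84\right) \left(-28\right)} + \frac{874}{25057}\right) - -6885} = \sqrt{\left(- \frac{14204}{2352} + 874 \cdot \frac{1}{25057}\right) + 6885} = \sqrt{\left(\left(-14204\right) \frac{1}{2352} + \frac{874}{25057}\right) + 6885} = \sqrt{\left(- \frac{3551}{588} + \frac{874}{25057}\right) + 6885} = \sqrt{- \frac{88463495}{14733516} + 6885} = \sqrt{\frac{101351794165}{14733516}} = \frac{\sqrt{7618715719177215}}{1052394}$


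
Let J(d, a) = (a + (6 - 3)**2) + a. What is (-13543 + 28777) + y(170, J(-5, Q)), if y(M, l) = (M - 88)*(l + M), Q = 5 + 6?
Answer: 31716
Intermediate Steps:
Q = 11
J(d, a) = 9 + 2*a (J(d, a) = (a + 3**2) + a = (a + 9) + a = (9 + a) + a = 9 + 2*a)
y(M, l) = (-88 + M)*(M + l)
(-13543 + 28777) + y(170, J(-5, Q)) = (-13543 + 28777) + (170**2 - 88*170 - 88*(9 + 2*11) + 170*(9 + 2*11)) = 15234 + (28900 - 14960 - 88*(9 + 22) + 170*(9 + 22)) = 15234 + (28900 - 14960 - 88*31 + 170*31) = 15234 + (28900 - 14960 - 2728 + 5270) = 15234 + 16482 = 31716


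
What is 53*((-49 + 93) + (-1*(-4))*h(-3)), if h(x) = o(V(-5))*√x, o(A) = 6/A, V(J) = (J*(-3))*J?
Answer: 2332 - 424*I*√3/25 ≈ 2332.0 - 29.376*I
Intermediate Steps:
V(J) = -3*J² (V(J) = (-3*J)*J = -3*J²)
h(x) = -2*√x/25 (h(x) = (6/((-3*(-5)²)))*√x = (6/((-3*25)))*√x = (6/(-75))*√x = (6*(-1/75))*√x = -2*√x/25)
53*((-49 + 93) + (-1*(-4))*h(-3)) = 53*((-49 + 93) + (-1*(-4))*(-2*I*√3/25)) = 53*(44 + 4*(-2*I*√3/25)) = 53*(44 - 8*I*√3/25) = 2332 - 424*I*√3/25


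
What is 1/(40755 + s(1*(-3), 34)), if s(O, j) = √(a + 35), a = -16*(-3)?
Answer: 40755/1660969942 - √83/1660969942 ≈ 2.4531e-5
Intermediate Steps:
a = 48
s(O, j) = √83 (s(O, j) = √(48 + 35) = √83)
1/(40755 + s(1*(-3), 34)) = 1/(40755 + √83)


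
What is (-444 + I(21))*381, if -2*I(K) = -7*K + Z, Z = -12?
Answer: -277749/2 ≈ -1.3887e+5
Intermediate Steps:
I(K) = 6 + 7*K/2 (I(K) = -(-7*K - 12)/2 = -(-12 - 7*K)/2 = 6 + 7*K/2)
(-444 + I(21))*381 = (-444 + (6 + (7/2)*21))*381 = (-444 + (6 + 147/2))*381 = (-444 + 159/2)*381 = -729/2*381 = -277749/2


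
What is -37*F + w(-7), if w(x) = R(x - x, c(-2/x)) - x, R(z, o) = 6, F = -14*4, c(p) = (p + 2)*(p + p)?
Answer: 2085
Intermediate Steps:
c(p) = 2*p*(2 + p) (c(p) = (2 + p)*(2*p) = 2*p*(2 + p))
F = -56
w(x) = 6 - x
-37*F + w(-7) = -37*(-56) + (6 - 1*(-7)) = 2072 + (6 + 7) = 2072 + 13 = 2085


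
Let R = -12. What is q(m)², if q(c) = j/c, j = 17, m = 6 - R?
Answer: 289/324 ≈ 0.89198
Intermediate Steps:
m = 18 (m = 6 - 1*(-12) = 6 + 12 = 18)
q(c) = 17/c
q(m)² = (17/18)² = 289/324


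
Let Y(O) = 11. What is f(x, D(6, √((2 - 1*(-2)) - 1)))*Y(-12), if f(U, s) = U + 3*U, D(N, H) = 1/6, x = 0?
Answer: 0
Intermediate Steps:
D(N, H) = ⅙
f(U, s) = 4*U
f(x, D(6, √((2 - 1*(-2)) - 1)))*Y(-12) = (4*0)*11 = 0*11 = 0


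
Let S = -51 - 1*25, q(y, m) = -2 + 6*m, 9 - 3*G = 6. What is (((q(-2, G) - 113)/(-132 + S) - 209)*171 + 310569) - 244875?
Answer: 6249279/208 ≈ 30045.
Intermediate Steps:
G = 1 (G = 3 - ⅓*6 = 3 - 2 = 1)
S = -76 (S = -51 - 25 = -76)
(((q(-2, G) - 113)/(-132 + S) - 209)*171 + 310569) - 244875 = ((((-2 + 6*1) - 113)/(-132 - 76) - 209)*171 + 310569) - 244875 = ((((-2 + 6) - 113)/(-208) - 209)*171 + 310569) - 244875 = (((4 - 113)*(-1/208) - 209)*171 + 310569) - 244875 = ((-109*(-1/208) - 209)*171 + 310569) - 244875 = ((109/208 - 209)*171 + 310569) - 244875 = (-43363/208*171 + 310569) - 244875 = (-7415073/208 + 310569) - 244875 = 57183279/208 - 244875 = 6249279/208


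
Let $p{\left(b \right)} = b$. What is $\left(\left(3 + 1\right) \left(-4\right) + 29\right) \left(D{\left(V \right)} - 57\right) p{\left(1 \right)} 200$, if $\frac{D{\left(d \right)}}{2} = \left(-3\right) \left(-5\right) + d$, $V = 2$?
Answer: $-59800$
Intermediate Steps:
$D{\left(d \right)} = 30 + 2 d$ ($D{\left(d \right)} = 2 \left(\left(-3\right) \left(-5\right) + d\right) = 2 \left(15 + d\right) = 30 + 2 d$)
$\left(\left(3 + 1\right) \left(-4\right) + 29\right) \left(D{\left(V \right)} - 57\right) p{\left(1 \right)} 200 = \left(\left(3 + 1\right) \left(-4\right) + 29\right) \left(\left(30 + 2 \cdot 2\right) - 57\right) 1 \cdot 200 = \left(4 \left(-4\right) + 29\right) \left(\left(30 + 4\right) - 57\right) 1 \cdot 200 = \left(-16 + 29\right) \left(34 - 57\right) 1 \cdot 200 = 13 \left(-23\right) 1 \cdot 200 = \left(-299\right) 1 \cdot 200 = \left(-299\right) 200 = -59800$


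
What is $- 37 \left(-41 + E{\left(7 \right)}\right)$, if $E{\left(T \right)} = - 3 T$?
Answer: $2294$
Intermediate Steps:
$- 37 \left(-41 + E{\left(7 \right)}\right) = - 37 \left(-41 - 21\right) = \left(-37\right) \left(-62\right) = 2294$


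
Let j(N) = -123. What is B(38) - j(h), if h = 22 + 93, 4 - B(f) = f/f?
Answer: 126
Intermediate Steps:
B(f) = 3 (B(f) = 4 - f/f = 4 - 1*1 = 4 - 1 = 3)
h = 115
B(38) - j(h) = 3 - 1*(-123) = 3 + 123 = 126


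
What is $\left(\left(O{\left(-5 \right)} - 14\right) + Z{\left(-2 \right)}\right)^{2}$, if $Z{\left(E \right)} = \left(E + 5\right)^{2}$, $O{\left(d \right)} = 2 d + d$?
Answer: $400$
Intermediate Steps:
$O{\left(d \right)} = 3 d$
$Z{\left(E \right)} = \left(5 + E\right)^{2}$
$\left(\left(O{\left(-5 \right)} - 14\right) + Z{\left(-2 \right)}\right)^{2} = \left(\left(3 \left(-5\right) - 14\right) + \left(5 - 2\right)^{2}\right)^{2} = \left(\left(-15 - 14\right) + 3^{2}\right)^{2} = \left(-29 + 9\right)^{2} = \left(-20\right)^{2} = 400$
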